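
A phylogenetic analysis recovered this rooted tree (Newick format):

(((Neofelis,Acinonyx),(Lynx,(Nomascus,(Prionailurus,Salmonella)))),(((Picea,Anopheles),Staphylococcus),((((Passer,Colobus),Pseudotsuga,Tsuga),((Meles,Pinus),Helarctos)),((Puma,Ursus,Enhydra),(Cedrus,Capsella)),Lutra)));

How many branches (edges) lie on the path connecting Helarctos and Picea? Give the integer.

The MRCA of Helarctos and Picea is the node subtending (((Picea,Anopheles),Staphylococcus),((((Passer,Colobus),Pseudotsuga,Tsuga),((Meles,Pinus),Helarctos)),((Puma,Ursus,Enhydra),(Cedrus,Capsella)),Lutra)).
From Helarctos up to that node: 4 branches. From Picea up to the same node: 3 branches. Total: 4 + 3 = 7.

7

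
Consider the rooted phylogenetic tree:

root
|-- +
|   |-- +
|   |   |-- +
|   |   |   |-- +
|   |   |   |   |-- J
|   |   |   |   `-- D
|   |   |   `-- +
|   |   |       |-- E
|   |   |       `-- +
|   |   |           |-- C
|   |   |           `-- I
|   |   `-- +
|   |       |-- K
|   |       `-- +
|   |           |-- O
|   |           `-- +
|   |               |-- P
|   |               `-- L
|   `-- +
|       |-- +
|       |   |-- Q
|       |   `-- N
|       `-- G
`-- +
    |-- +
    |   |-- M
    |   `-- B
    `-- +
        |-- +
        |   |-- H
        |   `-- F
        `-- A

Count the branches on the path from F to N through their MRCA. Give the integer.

8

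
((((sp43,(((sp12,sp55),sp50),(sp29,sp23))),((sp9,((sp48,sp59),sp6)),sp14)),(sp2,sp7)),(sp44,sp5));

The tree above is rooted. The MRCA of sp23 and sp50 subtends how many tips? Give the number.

5

The MRCA of sp23 and sp50 is the node subtending (((sp12,sp55),sp50),(sp29,sp23)).
That clade contains 5 terminal taxa: sp12, sp23, sp29, sp50, sp55.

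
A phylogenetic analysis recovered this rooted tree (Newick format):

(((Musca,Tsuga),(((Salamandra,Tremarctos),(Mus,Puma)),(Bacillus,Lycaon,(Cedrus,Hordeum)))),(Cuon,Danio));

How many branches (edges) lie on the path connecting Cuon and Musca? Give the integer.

The MRCA of Cuon and Musca is the root of the tree.
From Cuon up to that node: 2 branches. From Musca up to the same node: 3 branches. Total: 2 + 3 = 5.

5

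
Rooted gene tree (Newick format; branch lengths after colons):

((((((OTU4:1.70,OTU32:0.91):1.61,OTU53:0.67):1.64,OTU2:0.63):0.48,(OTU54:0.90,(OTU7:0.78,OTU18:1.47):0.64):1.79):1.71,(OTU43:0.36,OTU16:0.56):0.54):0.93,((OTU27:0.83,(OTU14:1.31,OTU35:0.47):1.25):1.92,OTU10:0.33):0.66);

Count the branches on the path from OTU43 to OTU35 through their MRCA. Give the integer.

7

The MRCA of OTU43 and OTU35 is the root of the tree.
From OTU43 up to that node: 3 branches. From OTU35 up to the same node: 4 branches. Total: 3 + 4 = 7.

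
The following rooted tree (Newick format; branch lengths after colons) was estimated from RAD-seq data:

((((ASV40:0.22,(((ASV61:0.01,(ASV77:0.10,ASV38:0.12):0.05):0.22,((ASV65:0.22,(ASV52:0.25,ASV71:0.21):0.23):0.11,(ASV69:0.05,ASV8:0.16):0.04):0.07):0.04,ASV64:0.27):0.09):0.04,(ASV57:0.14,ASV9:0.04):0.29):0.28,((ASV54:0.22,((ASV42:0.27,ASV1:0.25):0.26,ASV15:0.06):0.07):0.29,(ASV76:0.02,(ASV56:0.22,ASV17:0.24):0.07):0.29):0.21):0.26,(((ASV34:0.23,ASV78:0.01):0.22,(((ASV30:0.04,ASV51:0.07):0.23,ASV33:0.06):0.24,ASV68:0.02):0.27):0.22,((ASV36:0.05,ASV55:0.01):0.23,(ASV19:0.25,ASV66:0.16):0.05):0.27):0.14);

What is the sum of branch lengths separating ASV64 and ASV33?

The path runs ASV64 → … → MRCA → … → ASV33; the MRCA is the root of the tree.
Branch lengths along that path: 0.27 + 0.09 + 0.04 + 0.28 + 0.26 + 0.14 + 0.22 + 0.27 + 0.24 + 0.06 = 1.87.

1.87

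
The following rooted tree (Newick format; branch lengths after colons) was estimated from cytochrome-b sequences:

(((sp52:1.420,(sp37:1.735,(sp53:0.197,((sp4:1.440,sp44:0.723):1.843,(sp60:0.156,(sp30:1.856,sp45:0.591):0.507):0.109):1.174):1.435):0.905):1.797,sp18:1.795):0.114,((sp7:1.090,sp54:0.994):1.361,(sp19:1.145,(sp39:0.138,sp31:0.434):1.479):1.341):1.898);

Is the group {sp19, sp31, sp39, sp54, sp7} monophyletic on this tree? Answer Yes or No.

The most recent common ancestor of these taxa subtends ((sp7,sp54),(sp19,(sp39,sp31))).
That clade has exactly 5 tips — every listed taxon and nothing else — so the group is monophyletic.

Yes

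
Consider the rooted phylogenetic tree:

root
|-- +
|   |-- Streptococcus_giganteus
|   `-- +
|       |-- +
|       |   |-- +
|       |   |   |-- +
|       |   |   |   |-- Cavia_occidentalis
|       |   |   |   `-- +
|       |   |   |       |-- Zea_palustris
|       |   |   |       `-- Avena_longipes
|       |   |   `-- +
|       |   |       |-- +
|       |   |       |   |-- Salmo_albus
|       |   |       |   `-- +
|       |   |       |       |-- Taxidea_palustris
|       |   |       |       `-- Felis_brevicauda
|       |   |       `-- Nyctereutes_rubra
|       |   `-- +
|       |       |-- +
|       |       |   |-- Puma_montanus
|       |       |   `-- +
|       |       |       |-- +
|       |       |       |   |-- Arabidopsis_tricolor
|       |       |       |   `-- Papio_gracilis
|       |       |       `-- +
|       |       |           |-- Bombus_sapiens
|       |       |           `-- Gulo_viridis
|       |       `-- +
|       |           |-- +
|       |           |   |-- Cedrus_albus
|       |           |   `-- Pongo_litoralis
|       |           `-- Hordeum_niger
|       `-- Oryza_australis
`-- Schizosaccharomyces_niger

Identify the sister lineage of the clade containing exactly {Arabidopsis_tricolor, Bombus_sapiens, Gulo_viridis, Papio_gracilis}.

The clade containing exactly {Arabidopsis_tricolor, Bombus_sapiens, Gulo_viridis, Papio_gracilis} attaches to the tree at the node subtending (Puma_montanus,((Arabidopsis_tricolor,Papio_gracilis),(Bombus_sapiens,Gulo_viridis))).
The other lineage descending from that same node — the sister group — is the single tip Puma_montanus.

Puma_montanus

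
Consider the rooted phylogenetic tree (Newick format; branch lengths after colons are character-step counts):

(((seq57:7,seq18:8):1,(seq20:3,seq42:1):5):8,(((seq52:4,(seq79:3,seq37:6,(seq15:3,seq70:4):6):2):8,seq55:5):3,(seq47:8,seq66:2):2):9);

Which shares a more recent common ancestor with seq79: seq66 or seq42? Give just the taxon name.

seq66

The MRCA of seq79 and seq66 subtends (((seq52,(seq79,seq37,(seq15,seq70))),seq55),(seq47,seq66)) (8 taxa).
The MRCA of seq79 and seq42 is the root, subtending the entire tree (12 taxa).
The first is nested inside the second, so seq79 shares a more recent common ancestor with seq66.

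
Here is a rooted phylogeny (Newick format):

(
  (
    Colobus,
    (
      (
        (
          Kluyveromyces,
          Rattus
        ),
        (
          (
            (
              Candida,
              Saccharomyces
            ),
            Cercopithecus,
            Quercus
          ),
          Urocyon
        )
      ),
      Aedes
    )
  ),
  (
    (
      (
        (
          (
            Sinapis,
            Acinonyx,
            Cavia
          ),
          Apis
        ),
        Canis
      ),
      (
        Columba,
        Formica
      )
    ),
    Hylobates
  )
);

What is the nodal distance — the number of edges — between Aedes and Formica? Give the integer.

The MRCA of Aedes and Formica is the root of the tree.
From Aedes up to that node: 3 branches. From Formica up to the same node: 4 branches. Total: 3 + 4 = 7.

7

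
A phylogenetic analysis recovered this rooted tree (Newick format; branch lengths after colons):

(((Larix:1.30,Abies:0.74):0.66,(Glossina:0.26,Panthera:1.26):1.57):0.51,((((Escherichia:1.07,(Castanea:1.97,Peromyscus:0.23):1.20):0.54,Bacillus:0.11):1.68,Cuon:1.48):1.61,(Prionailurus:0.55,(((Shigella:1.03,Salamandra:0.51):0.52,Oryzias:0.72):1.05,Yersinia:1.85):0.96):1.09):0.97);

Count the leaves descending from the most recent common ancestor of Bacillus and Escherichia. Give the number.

The MRCA of Bacillus and Escherichia is the node subtending ((Escherichia,(Castanea,Peromyscus)),Bacillus).
That clade contains 4 terminal taxa: Bacillus, Castanea, Escherichia, Peromyscus.

4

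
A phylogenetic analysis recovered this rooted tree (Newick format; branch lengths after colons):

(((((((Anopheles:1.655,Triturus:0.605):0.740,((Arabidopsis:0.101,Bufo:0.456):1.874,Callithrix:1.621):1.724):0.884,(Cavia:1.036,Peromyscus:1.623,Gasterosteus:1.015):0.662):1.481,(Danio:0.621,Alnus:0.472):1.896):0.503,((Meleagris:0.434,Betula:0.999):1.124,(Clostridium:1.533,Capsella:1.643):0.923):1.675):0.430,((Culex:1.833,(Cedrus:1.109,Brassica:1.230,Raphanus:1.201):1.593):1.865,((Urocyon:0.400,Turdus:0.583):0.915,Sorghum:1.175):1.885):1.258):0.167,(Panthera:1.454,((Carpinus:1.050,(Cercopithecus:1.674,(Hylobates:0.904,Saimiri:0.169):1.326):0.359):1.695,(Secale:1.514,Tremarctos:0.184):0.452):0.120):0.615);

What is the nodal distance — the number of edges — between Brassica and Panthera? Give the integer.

7

The MRCA of Brassica and Panthera is the root of the tree.
From Brassica up to that node: 5 branches. From Panthera up to the same node: 2 branches. Total: 5 + 2 = 7.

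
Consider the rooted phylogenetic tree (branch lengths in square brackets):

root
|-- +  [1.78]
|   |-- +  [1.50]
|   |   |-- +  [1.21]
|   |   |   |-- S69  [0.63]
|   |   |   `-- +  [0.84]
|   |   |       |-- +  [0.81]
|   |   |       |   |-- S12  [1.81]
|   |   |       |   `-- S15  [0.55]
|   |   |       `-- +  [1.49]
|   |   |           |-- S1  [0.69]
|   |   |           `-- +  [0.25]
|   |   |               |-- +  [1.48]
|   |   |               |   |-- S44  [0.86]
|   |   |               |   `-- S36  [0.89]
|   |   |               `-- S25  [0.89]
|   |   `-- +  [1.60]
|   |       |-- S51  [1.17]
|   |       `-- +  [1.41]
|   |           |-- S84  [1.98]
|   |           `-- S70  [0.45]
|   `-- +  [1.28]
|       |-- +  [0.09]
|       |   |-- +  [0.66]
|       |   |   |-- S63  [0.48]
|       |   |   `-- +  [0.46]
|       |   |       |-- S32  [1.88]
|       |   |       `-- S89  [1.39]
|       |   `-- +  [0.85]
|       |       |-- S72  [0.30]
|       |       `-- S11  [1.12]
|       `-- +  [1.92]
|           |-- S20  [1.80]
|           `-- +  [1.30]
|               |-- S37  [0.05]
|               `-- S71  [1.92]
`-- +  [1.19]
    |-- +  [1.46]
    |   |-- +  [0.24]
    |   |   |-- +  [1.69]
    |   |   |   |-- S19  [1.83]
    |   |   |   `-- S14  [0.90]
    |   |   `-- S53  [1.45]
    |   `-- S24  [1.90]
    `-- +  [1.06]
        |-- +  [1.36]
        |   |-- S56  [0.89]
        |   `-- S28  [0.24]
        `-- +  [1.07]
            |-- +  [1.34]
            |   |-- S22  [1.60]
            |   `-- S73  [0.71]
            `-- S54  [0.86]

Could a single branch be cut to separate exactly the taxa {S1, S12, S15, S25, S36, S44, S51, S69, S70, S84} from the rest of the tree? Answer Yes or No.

The most recent common ancestor of these taxa subtends ((S69,((S12,S15),(S1,((S44,S36),S25)))),(S51,(S84,S70))).
That clade has exactly 10 tips — every listed taxon and nothing else — so the group is monophyletic.

Yes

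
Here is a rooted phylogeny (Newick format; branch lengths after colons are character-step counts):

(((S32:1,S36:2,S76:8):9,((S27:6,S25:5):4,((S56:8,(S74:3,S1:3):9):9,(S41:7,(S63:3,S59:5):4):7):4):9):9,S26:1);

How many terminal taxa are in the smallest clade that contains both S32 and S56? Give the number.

The MRCA of S32 and S56 is the node subtending ((S32,S36,S76),((S27,S25),((S56,(S74,S1)),(S41,(S63,S59))))).
That clade contains 11 terminal taxa: S1, S25, S27, S32, S36, S41, S56, S59, S63, S74, S76.

11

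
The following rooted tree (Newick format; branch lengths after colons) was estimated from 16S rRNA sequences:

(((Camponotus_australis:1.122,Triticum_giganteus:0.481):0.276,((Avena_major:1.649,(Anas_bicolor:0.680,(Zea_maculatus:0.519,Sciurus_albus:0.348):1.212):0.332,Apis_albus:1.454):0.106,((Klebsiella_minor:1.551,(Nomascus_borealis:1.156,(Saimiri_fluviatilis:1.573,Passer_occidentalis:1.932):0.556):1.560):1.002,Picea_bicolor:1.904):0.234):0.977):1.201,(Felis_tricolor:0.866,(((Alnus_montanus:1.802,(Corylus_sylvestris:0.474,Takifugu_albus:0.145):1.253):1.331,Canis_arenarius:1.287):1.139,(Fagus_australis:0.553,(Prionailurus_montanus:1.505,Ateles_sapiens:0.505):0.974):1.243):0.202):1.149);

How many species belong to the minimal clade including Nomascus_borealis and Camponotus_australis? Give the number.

The MRCA of Nomascus_borealis and Camponotus_australis is the node subtending ((Camponotus_australis,Triticum_giganteus),((Avena_major,(Anas_bicolor,(Zea_maculatus,Sciurus_albus)),Apis_albus),((Klebsiella_minor,(Nomascus_borealis,(Saimiri_fluviatilis,Passer_occidentalis))),Picea_bicolor))).
That clade contains 12 terminal taxa: Anas_bicolor, Apis_albus, Avena_major, Camponotus_australis, Klebsiella_minor, Nomascus_borealis, Passer_occidentalis, Picea_bicolor, Saimiri_fluviatilis, Sciurus_albus, Triticum_giganteus, Zea_maculatus.

12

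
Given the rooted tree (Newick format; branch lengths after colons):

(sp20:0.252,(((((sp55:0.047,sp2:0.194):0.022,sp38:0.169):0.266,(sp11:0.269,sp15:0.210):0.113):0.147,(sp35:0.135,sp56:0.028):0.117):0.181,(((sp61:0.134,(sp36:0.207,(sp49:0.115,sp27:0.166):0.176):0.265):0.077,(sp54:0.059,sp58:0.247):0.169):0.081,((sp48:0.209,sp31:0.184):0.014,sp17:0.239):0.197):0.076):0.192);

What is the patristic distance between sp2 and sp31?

1.281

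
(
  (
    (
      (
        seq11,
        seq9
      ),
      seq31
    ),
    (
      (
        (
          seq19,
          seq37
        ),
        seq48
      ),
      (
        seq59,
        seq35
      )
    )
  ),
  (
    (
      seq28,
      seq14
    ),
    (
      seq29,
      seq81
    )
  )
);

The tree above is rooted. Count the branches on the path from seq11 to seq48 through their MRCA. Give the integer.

6

The MRCA of seq11 and seq48 is the node subtending (((seq11,seq9),seq31),(((seq19,seq37),seq48),(seq59,seq35))).
From seq11 up to that node: 3 branches. From seq48 up to the same node: 3 branches. Total: 3 + 3 = 6.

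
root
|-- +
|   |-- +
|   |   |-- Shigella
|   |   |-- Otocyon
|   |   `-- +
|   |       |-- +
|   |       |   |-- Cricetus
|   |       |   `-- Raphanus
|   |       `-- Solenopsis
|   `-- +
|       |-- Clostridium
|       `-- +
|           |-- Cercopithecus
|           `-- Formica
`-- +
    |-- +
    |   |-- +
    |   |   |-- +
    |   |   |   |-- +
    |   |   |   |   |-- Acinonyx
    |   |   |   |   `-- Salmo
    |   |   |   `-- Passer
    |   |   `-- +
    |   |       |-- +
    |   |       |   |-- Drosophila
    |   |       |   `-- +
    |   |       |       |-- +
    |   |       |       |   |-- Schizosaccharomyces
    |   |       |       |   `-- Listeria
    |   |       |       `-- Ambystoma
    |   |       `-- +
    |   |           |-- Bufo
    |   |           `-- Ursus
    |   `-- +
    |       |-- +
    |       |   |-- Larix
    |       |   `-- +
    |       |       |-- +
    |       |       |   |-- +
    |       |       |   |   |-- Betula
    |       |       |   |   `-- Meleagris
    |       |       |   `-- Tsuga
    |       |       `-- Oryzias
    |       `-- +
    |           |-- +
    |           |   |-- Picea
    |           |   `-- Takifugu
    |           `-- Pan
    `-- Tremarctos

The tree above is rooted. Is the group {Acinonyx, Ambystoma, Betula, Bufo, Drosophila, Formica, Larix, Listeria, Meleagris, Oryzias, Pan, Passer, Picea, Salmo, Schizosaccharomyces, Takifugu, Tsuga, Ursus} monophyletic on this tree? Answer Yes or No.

No

The MRCA of the listed taxa is the root, so the smallest clade containing them is the whole tree.
That clade also contains Cercopithecus, Clostridium, Cricetus, Otocyon, Raphanus, Shigella, Solenopsis, Tremarctos, which are not in the proposed group, so the group is not monophyletic.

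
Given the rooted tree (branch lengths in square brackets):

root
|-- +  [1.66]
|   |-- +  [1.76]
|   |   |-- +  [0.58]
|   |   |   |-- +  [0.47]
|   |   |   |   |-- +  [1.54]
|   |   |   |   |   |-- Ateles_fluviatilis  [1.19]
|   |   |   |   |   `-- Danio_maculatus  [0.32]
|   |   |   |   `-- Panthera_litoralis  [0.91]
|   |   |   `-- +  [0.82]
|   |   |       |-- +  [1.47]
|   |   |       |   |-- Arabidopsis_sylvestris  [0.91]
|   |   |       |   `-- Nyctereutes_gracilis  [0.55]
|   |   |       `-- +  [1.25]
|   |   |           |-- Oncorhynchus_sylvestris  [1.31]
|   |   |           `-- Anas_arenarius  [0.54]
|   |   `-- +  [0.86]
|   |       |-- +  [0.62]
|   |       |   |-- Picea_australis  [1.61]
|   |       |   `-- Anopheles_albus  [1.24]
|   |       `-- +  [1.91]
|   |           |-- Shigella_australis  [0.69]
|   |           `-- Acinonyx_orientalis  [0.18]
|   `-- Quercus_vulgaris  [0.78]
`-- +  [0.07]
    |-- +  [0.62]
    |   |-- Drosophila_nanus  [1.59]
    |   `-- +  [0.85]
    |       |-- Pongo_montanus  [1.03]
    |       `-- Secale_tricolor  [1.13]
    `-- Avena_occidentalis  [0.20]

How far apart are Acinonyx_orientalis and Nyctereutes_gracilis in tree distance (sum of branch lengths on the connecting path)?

6.37

The path runs Acinonyx_orientalis → … → MRCA → … → Nyctereutes_gracilis; the MRCA is the node subtending ((((Ateles_fluviatilis,Danio_maculatus),Panthera_litoralis),((Arabidopsis_sylvestris,Nyctereutes_gracilis),(Oncorhynchus_sylvestris,Anas_arenarius))),((Picea_australis,Anopheles_albus),(Shigella_australis,Acinonyx_orientalis))).
Branch lengths along that path: 0.18 + 1.91 + 0.86 + 0.58 + 0.82 + 1.47 + 0.55 = 6.37.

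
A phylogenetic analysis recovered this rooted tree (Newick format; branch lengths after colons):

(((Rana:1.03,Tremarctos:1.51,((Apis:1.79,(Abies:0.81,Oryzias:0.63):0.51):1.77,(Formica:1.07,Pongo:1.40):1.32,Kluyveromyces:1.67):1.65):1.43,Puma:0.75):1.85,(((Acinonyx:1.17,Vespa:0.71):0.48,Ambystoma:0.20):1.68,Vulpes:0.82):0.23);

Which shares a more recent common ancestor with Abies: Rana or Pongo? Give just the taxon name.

The MRCA of Abies and Pongo subtends ((Apis,(Abies,Oryzias)),(Formica,Pongo),Kluyveromyces) (6 taxa).
The MRCA of Abies and Rana subtends (Rana,Tremarctos,((Apis,(Abies,Oryzias)),(Formica,Pongo),Kluyveromyces)) (8 taxa).
The first is nested inside the second, so Abies shares a more recent common ancestor with Pongo.

Pongo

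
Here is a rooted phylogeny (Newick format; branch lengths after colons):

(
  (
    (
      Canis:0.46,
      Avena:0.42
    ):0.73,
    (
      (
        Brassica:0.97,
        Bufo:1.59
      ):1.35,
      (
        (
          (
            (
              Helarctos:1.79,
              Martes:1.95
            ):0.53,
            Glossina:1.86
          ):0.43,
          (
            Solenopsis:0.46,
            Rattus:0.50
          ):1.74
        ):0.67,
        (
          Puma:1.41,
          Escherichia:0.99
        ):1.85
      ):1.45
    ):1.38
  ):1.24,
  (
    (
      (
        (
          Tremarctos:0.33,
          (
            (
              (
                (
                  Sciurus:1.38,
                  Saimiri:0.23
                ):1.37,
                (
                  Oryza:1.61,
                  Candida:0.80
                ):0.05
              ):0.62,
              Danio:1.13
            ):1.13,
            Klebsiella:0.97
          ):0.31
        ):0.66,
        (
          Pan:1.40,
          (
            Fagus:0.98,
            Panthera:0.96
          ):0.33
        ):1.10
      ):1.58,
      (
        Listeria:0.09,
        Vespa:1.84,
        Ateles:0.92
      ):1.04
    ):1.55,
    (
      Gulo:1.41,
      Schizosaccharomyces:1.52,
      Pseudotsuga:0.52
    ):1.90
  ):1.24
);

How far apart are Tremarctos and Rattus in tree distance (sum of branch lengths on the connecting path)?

The path runs Tremarctos → … → MRCA → … → Rattus; the MRCA is the root of the tree.
Branch lengths along that path: 0.33 + 0.66 + 1.58 + 1.55 + 1.24 + 1.24 + 1.38 + 1.45 + 0.67 + 1.74 + 0.50 = 12.34.

12.34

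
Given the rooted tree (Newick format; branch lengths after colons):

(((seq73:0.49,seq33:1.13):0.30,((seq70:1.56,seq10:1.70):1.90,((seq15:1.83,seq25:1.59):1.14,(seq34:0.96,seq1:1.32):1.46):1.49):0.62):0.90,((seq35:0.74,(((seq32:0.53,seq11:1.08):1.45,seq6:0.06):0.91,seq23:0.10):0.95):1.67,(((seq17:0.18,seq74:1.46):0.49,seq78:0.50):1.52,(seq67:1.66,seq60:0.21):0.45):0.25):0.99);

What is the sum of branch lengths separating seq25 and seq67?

The path runs seq25 → … → MRCA → … → seq67; the MRCA is the root of the tree.
Branch lengths along that path: 1.59 + 1.14 + 1.49 + 0.62 + 0.90 + 0.99 + 0.25 + 0.45 + 1.66 = 9.09.

9.09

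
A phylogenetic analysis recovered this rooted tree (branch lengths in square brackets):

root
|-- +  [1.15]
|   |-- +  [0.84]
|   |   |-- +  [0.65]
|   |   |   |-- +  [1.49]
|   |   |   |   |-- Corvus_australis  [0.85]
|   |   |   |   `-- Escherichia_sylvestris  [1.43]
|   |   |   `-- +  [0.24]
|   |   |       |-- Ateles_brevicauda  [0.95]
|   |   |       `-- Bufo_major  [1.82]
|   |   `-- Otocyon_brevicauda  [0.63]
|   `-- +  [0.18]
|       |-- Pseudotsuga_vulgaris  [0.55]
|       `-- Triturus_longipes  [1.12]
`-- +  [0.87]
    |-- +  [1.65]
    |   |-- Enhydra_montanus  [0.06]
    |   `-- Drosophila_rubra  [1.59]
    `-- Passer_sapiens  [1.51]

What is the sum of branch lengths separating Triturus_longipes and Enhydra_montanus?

The path runs Triturus_longipes → … → MRCA → … → Enhydra_montanus; the MRCA is the root of the tree.
Branch lengths along that path: 1.12 + 0.18 + 1.15 + 0.87 + 1.65 + 0.06 = 5.03.

5.03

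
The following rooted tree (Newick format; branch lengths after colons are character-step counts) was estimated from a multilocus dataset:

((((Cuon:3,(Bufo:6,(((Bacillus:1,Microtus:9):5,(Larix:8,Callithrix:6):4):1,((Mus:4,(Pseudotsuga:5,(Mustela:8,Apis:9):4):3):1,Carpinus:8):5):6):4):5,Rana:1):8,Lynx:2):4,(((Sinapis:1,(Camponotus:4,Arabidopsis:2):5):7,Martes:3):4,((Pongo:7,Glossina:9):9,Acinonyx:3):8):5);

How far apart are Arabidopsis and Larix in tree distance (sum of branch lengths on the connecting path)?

The path runs Arabidopsis → … → MRCA → … → Larix; the MRCA is the root of the tree.
Branch lengths along that path: 2 + 5 + 7 + 4 + 5 + 4 + 8 + 5 + 4 + 6 + 1 + 4 + 8 = 63.

63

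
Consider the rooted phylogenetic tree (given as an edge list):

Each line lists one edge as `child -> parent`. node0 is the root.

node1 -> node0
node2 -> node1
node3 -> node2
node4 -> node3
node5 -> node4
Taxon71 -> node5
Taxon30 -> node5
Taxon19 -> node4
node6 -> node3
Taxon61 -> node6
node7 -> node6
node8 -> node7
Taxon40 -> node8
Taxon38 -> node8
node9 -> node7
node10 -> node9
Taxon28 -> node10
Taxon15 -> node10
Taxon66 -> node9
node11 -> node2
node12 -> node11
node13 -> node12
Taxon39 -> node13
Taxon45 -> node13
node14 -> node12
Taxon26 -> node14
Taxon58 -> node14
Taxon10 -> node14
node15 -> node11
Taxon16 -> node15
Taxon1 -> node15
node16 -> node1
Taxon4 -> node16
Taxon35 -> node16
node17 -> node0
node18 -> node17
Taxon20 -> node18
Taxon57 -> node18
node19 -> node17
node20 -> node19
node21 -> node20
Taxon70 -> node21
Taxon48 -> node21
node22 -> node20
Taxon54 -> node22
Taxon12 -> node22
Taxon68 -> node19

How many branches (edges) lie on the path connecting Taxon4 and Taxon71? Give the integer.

The MRCA of Taxon4 and Taxon71 is the node subtending (((((Taxon71,Taxon30),Taxon19),(Taxon61,((Taxon40,Taxon38),((Taxon28,Taxon15),Taxon66)))),(((Taxon39,Taxon45),(Taxon26,Taxon58,Taxon10)),(Taxon16,Taxon1))),(Taxon4,Taxon35)).
From Taxon4 up to that node: 2 branches. From Taxon71 up to the same node: 5 branches. Total: 2 + 5 = 7.

7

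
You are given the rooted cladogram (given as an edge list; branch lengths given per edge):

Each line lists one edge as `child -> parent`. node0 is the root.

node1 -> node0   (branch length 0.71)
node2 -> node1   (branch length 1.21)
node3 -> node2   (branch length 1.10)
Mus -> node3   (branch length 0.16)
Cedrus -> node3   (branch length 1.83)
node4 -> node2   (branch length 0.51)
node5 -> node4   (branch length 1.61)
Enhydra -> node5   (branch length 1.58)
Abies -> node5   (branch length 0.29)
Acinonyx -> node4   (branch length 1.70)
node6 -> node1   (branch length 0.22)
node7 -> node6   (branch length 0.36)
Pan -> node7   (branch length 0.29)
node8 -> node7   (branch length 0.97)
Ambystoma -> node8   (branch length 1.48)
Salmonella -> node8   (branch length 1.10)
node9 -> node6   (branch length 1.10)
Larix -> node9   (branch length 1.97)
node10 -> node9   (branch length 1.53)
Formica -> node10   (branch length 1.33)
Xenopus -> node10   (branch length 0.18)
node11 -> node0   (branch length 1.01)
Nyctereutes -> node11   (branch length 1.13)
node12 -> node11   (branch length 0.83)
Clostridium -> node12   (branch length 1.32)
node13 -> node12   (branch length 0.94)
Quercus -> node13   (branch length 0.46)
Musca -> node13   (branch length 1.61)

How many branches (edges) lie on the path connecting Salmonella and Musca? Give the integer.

The MRCA of Salmonella and Musca is the root of the tree.
From Salmonella up to that node: 5 branches. From Musca up to the same node: 4 branches. Total: 5 + 4 = 9.

9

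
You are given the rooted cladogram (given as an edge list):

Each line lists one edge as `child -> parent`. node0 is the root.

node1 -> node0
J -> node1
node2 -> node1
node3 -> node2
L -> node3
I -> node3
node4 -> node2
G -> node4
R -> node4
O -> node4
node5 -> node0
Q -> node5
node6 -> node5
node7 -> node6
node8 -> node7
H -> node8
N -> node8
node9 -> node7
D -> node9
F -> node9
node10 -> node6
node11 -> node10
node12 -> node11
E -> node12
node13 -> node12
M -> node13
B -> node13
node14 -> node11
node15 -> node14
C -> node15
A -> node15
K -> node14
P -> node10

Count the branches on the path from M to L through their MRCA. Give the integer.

The MRCA of M and L is the root of the tree.
From M up to that node: 7 branches. From L up to the same node: 4 branches. Total: 7 + 4 = 11.

11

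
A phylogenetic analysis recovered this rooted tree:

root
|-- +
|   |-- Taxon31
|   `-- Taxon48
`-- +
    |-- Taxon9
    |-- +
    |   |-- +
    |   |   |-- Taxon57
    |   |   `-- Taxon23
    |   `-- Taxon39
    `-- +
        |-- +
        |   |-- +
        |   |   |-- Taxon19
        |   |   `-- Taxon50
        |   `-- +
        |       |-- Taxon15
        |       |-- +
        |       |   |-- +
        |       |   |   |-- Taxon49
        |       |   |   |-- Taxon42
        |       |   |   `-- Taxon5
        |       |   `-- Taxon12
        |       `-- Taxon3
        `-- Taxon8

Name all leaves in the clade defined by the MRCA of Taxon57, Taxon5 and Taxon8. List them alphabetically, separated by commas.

Tracing Taxon57: it sits inside (Taxon57,Taxon23).
Tracing Taxon5: it sits inside (Taxon49,Taxon42,Taxon5).
Tracing Taxon8: it sits inside (((Taxon19,Taxon50),(Taxon15,((Taxon49,Taxon42,Taxon5),Taxon12),Taxon3)),Taxon8).
The smallest clade enclosing all 3 is (Taxon9,((Taxon57,Taxon23),Taxon39),(((Taxon19,Taxon50),(Taxon15,((Taxon49,Taxon42,Taxon5),Taxon12),Taxon3)),Taxon8)); the answer is its 13 terminal taxa in alphabetical order.

Taxon12, Taxon15, Taxon19, Taxon23, Taxon3, Taxon39, Taxon42, Taxon49, Taxon5, Taxon50, Taxon57, Taxon8, Taxon9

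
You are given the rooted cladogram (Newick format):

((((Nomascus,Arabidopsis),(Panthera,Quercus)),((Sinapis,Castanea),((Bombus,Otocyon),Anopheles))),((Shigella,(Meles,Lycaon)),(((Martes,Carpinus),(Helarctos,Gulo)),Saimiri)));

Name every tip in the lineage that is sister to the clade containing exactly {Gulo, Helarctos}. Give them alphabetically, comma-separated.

The clade containing exactly {Gulo, Helarctos} attaches to the tree at the node subtending ((Martes,Carpinus),(Helarctos,Gulo)).
The other lineage descending from that same node — the sister group — is (Martes,Carpinus); its 2 tips in alphabetical order are the answer.

Carpinus, Martes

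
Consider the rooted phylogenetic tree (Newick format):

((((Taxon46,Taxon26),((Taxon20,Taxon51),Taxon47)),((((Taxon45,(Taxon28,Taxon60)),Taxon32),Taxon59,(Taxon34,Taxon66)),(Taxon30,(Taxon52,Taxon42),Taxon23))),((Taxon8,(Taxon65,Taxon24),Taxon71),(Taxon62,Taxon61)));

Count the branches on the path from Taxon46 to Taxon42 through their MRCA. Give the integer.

7

The MRCA of Taxon46 and Taxon42 is the node subtending (((Taxon46,Taxon26),((Taxon20,Taxon51),Taxon47)),((((Taxon45,(Taxon28,Taxon60)),Taxon32),Taxon59,(Taxon34,Taxon66)),(Taxon30,(Taxon52,Taxon42),Taxon23))).
From Taxon46 up to that node: 3 branches. From Taxon42 up to the same node: 4 branches. Total: 3 + 4 = 7.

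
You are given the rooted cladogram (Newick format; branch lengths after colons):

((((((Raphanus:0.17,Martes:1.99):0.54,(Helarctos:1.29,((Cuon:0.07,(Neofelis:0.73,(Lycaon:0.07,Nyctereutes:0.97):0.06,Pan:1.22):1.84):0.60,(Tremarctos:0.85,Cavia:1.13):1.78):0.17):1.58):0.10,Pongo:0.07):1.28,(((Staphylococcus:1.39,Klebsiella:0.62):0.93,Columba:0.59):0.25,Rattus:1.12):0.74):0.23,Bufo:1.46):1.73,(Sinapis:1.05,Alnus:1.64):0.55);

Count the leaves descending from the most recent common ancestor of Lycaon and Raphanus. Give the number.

The MRCA of Lycaon and Raphanus is the node subtending ((Raphanus,Martes),(Helarctos,((Cuon,(Neofelis,(Lycaon,Nyctereutes),Pan)),(Tremarctos,Cavia)))).
That clade contains 10 terminal taxa: Cavia, Cuon, Helarctos, Lycaon, Martes, Neofelis, Nyctereutes, Pan, Raphanus, Tremarctos.

10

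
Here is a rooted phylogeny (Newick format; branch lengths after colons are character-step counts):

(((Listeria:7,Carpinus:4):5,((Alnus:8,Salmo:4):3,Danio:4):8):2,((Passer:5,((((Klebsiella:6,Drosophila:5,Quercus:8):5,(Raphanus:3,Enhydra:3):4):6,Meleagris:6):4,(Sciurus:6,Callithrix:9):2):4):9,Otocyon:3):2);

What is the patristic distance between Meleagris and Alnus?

The path runs Meleagris → … → MRCA → … → Alnus; the MRCA is the root of the tree.
Branch lengths along that path: 6 + 4 + 4 + 9 + 2 + 2 + 8 + 3 + 8 = 46.

46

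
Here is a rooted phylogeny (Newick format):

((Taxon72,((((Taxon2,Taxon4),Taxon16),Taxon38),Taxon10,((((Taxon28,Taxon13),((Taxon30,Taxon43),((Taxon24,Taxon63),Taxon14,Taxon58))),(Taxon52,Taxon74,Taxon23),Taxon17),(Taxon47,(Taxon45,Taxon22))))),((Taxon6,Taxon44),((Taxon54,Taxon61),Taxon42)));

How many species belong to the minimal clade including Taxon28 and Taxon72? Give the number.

21

The MRCA of Taxon28 and Taxon72 is the node subtending (Taxon72,((((Taxon2,Taxon4),Taxon16),Taxon38),Taxon10,((((Taxon28,Taxon13),((Taxon30,Taxon43),((Taxon24,Taxon63),Taxon14,Taxon58))),(Taxon52,Taxon74,Taxon23),Taxon17),(Taxon47,(Taxon45,Taxon22))))).
That clade contains 21 terminal taxa: Taxon10, Taxon13, Taxon14, Taxon16, Taxon17, Taxon2, Taxon22, Taxon23, Taxon24, Taxon28, Taxon30, Taxon38, Taxon4, Taxon43, Taxon45, Taxon47, Taxon52, Taxon58, Taxon63, Taxon72, Taxon74.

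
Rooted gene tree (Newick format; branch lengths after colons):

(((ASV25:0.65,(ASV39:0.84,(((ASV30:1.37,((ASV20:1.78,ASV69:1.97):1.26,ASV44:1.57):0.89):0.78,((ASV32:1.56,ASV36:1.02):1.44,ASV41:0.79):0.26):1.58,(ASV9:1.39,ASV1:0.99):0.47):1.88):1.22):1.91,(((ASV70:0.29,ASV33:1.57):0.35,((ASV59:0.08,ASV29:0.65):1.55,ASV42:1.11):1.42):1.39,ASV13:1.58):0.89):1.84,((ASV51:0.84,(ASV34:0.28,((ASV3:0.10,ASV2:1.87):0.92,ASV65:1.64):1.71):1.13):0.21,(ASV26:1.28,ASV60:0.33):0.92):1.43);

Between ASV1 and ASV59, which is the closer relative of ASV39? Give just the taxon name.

The MRCA of ASV39 and ASV1 subtends (ASV39,(((ASV30,((ASV20,ASV69),ASV44)),((ASV32,ASV36),ASV41)),(ASV9,ASV1))) (10 taxa).
The MRCA of ASV39 and ASV59 subtends ((ASV25,(ASV39,(((ASV30,((ASV20,ASV69),ASV44)),((ASV32,ASV36),ASV41)),(ASV9,ASV1)))),(((ASV70,ASV33),((ASV59,ASV29),ASV42)),ASV13)) (17 taxa).
The first is nested inside the second, so ASV39 shares a more recent common ancestor with ASV1.

ASV1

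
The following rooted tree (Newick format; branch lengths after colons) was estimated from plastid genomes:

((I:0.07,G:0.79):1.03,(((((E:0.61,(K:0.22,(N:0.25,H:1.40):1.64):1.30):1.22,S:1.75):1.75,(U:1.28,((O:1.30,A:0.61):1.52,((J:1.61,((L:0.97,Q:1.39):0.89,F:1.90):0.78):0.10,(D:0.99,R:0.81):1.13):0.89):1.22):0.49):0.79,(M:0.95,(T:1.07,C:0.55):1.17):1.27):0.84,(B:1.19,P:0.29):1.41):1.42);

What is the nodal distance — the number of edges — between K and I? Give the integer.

The MRCA of K and I is the root of the tree.
From K up to that node: 7 branches. From I up to the same node: 2 branches. Total: 7 + 2 = 9.

9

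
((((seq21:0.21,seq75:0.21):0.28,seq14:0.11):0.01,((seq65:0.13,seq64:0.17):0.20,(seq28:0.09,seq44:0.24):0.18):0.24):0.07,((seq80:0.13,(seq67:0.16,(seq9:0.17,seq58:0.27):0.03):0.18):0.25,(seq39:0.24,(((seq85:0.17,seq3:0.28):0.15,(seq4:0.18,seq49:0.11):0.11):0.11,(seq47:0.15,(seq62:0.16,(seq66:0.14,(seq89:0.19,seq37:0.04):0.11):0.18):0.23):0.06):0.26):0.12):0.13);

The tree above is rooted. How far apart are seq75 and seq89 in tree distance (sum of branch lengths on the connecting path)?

The path runs seq75 → … → MRCA → … → seq89; the MRCA is the root of the tree.
Branch lengths along that path: 0.21 + 0.28 + 0.01 + 0.07 + 0.13 + 0.12 + 0.26 + 0.06 + 0.23 + 0.18 + 0.11 + 0.19 = 1.85.

1.85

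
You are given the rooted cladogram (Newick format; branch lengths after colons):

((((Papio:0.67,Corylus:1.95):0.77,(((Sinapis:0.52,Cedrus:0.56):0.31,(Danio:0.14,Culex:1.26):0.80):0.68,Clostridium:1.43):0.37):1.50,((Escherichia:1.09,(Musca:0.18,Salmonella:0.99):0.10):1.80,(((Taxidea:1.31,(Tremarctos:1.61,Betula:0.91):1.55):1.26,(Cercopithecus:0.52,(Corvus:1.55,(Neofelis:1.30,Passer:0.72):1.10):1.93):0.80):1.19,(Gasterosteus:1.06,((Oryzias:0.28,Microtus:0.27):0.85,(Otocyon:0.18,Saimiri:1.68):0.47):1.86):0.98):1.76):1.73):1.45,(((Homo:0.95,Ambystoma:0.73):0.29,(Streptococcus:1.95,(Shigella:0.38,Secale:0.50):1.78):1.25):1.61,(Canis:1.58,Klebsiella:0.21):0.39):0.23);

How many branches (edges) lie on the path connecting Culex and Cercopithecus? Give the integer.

10

The MRCA of Culex and Cercopithecus is the node subtending (((Papio,Corylus),(((Sinapis,Cedrus),(Danio,Culex)),Clostridium)),((Escherichia,(Musca,Salmonella)),(((Taxidea,(Tremarctos,Betula)),(Cercopithecus,(Corvus,(Neofelis,Passer)))),(Gasterosteus,((Oryzias,Microtus),(Otocyon,Saimiri)))))).
From Culex up to that node: 5 branches. From Cercopithecus up to the same node: 5 branches. Total: 5 + 5 = 10.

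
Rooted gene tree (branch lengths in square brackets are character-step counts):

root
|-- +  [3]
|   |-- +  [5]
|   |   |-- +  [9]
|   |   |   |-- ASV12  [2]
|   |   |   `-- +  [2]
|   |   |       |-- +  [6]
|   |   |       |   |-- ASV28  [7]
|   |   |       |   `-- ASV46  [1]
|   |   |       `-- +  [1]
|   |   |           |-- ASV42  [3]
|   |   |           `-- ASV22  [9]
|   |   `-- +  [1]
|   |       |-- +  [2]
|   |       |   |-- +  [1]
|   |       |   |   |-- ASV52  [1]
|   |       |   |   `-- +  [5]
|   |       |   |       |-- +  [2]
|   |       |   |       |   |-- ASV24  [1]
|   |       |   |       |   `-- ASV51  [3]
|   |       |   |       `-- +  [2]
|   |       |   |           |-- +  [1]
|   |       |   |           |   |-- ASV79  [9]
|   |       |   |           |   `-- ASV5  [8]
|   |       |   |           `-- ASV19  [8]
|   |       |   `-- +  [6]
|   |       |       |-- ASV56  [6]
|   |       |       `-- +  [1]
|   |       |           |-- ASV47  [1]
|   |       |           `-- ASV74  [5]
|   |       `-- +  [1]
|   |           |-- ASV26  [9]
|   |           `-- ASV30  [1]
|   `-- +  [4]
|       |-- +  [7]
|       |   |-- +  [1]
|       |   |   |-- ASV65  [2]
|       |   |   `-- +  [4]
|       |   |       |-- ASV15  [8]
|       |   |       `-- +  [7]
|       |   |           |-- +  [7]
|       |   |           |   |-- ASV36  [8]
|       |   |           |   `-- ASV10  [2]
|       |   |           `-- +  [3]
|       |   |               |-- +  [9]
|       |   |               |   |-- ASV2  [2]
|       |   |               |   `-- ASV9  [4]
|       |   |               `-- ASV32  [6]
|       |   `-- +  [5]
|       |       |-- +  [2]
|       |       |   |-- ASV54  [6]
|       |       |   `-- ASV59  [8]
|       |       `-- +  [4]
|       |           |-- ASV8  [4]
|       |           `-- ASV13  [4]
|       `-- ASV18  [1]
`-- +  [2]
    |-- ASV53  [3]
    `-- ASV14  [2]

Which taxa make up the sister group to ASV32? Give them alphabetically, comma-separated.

ASV32 attaches to the tree at the node subtending ((ASV2,ASV9),ASV32).
The other lineage descending from that same node — the sister group — is (ASV2,ASV9); its 2 tips in alphabetical order are the answer.

ASV2, ASV9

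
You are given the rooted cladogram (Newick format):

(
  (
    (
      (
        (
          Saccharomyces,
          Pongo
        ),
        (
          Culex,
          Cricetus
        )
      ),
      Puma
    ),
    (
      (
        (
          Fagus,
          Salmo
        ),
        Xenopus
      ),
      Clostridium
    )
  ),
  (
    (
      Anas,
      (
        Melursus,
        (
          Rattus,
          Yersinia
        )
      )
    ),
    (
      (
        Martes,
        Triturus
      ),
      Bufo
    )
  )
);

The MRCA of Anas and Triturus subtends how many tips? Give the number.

The MRCA of Anas and Triturus is the node subtending ((Anas,(Melursus,(Rattus,Yersinia))),((Martes,Triturus),Bufo)).
That clade contains 7 terminal taxa: Anas, Bufo, Martes, Melursus, Rattus, Triturus, Yersinia.

7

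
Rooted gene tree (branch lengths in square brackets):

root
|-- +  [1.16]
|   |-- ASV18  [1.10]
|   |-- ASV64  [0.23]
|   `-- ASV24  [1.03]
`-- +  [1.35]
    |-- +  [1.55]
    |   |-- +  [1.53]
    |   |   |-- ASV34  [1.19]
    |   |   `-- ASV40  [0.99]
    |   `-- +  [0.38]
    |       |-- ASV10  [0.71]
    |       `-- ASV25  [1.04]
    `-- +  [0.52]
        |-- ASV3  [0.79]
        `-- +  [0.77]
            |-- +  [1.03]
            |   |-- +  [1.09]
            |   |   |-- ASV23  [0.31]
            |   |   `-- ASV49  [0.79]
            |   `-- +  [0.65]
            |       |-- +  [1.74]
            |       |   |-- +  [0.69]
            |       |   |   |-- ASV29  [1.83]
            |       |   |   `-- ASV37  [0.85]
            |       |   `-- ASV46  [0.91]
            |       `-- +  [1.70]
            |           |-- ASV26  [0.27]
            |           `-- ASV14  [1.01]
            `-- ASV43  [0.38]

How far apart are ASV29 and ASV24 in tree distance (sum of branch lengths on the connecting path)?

The path runs ASV29 → … → MRCA → … → ASV24; the MRCA is the root of the tree.
Branch lengths along that path: 1.83 + 0.69 + 1.74 + 0.65 + 1.03 + 0.77 + 0.52 + 1.35 + 1.16 + 1.03 = 10.77.

10.77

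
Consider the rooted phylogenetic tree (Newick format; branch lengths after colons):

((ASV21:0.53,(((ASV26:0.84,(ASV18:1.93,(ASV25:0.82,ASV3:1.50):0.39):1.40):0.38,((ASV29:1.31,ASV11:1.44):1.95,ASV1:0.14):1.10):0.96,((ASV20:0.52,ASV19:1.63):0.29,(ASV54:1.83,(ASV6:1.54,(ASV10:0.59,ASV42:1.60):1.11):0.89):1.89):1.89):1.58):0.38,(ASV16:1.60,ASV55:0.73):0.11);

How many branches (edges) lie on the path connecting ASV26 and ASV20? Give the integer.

The MRCA of ASV26 and ASV20 is the node subtending (((ASV26,(ASV18,(ASV25,ASV3))),((ASV29,ASV11),ASV1)),((ASV20,ASV19),(ASV54,(ASV6,(ASV10,ASV42))))).
From ASV26 up to that node: 3 branches. From ASV20 up to the same node: 3 branches. Total: 3 + 3 = 6.

6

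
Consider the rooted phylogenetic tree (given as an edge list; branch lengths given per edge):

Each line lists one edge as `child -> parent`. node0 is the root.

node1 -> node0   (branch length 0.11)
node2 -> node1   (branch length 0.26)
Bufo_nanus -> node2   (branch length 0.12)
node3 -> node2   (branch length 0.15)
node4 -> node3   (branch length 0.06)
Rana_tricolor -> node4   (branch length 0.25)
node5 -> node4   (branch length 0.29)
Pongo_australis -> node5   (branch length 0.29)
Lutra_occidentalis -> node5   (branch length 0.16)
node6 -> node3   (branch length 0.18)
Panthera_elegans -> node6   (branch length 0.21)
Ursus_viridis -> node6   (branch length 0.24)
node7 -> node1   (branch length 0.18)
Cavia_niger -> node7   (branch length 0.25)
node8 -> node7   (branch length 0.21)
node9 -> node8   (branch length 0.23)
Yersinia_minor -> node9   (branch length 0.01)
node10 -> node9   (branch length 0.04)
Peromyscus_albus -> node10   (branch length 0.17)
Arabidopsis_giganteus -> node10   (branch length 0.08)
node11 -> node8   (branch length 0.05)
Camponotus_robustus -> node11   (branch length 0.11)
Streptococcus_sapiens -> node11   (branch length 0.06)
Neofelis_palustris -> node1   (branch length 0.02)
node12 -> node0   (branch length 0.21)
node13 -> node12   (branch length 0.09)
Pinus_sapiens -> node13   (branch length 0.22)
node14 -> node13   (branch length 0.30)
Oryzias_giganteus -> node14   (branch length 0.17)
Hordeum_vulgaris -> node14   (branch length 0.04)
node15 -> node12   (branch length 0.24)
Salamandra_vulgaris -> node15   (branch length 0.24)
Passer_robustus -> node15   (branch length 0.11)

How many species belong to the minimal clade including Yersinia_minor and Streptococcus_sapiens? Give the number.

5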